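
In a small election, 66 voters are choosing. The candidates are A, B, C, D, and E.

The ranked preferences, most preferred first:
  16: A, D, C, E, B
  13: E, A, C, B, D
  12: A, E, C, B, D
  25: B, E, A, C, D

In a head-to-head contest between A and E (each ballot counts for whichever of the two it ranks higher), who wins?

A is ranked above E on 28 ballots; E above A on 38.

E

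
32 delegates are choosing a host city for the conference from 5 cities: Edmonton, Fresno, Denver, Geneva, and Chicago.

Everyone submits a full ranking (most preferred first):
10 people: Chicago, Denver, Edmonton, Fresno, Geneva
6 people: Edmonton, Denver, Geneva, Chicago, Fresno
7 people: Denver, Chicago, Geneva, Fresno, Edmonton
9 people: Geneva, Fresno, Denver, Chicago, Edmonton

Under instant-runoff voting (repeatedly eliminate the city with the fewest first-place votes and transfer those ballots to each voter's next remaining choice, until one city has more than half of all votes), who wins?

Round 1: Edmonton 6, Fresno 0, Denver 7, Geneva 9, Chicago 10. Fresno eliminated.
Round 2: Edmonton 6, Denver 7, Geneva 9, Chicago 10. Edmonton eliminated.
Round 3: Denver 13, Geneva 9, Chicago 10. Geneva eliminated.
Round 4: Denver 22, Chicago 10. Denver has a majority (≥17).

Denver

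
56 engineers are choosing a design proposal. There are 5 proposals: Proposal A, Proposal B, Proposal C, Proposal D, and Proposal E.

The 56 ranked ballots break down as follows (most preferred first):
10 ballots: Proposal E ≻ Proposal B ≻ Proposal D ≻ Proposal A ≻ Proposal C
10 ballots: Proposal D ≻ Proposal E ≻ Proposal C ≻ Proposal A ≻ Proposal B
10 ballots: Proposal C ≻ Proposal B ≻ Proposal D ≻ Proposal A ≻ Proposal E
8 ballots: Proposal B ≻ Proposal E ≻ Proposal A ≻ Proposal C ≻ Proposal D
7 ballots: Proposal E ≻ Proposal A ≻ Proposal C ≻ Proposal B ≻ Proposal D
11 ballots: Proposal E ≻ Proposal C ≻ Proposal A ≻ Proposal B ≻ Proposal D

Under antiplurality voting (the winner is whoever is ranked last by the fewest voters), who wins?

Last-place votes: Proposal A 0, Proposal B 10, Proposal C 10, Proposal D 26, Proposal E 10.

Proposal A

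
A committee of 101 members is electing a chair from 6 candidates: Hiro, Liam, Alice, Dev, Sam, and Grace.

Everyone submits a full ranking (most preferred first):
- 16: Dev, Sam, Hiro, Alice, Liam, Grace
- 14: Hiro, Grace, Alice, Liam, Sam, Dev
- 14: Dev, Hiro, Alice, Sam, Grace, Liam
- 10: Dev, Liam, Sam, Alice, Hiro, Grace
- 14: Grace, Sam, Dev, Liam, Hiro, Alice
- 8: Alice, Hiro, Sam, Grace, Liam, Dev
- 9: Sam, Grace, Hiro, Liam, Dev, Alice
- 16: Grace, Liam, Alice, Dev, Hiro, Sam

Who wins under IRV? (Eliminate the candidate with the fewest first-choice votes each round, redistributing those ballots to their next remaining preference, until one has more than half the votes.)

Grace

Round 1: Hiro 14, Liam 0, Alice 8, Dev 40, Sam 9, Grace 30. Liam eliminated.
Round 2: Hiro 14, Alice 8, Dev 40, Sam 9, Grace 30. Alice eliminated.
Round 3: Hiro 22, Dev 40, Sam 9, Grace 30. Sam eliminated.
Round 4: Hiro 22, Dev 40, Grace 39. Hiro eliminated.
Round 5: Dev 40, Grace 61. Grace has a majority (≥51).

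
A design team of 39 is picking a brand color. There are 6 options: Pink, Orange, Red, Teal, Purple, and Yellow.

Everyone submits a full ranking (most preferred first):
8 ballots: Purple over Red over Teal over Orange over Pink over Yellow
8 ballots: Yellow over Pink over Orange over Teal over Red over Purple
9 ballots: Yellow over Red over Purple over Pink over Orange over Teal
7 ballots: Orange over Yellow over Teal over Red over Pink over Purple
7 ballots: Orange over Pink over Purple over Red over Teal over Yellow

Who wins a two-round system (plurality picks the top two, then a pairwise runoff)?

Round 1 first-place votes: Pink 0, Orange 14, Red 0, Teal 0, Purple 8, Yellow 17. Yellow and Orange advance.
Runoff: Yellow is ranked above Orange on 17 ballots, Orange above Yellow on 22.

Orange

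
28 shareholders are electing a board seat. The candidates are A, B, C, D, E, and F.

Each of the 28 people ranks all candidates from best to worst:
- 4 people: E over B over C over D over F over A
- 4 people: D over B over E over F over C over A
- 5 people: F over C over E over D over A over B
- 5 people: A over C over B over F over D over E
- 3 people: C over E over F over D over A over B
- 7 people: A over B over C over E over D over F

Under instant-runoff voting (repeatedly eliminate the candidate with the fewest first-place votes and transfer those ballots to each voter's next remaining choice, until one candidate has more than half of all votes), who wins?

Round 1: A 12, B 0, C 3, D 4, E 4, F 5. B eliminated.
Round 2: A 12, C 3, D 4, E 4, F 5. C eliminated.
Round 3: A 12, D 4, E 7, F 5. D eliminated.
Round 4: A 12, E 11, F 5. F eliminated.
Round 5: A 12, E 16. E has a majority (≥15).

E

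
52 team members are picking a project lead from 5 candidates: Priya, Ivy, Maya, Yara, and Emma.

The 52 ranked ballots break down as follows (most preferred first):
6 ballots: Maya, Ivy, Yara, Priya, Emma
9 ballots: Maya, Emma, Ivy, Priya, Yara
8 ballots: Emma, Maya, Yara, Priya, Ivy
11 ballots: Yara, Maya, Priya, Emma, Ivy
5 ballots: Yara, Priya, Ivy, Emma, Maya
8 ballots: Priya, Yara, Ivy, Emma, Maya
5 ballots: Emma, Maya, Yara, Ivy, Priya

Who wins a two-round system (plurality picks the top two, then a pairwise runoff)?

Maya

Round 1 first-place votes: Priya 8, Ivy 0, Maya 15, Yara 16, Emma 13. Yara and Maya advance.
Runoff: Yara is ranked above Maya on 24 ballots, Maya above Yara on 28.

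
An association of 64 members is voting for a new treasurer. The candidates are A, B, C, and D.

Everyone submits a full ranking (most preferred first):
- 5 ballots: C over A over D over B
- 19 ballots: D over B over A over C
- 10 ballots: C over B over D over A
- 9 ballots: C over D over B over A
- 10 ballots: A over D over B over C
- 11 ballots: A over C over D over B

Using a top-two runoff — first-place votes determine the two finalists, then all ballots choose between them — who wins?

A

Round 1 first-place votes: A 21, B 0, C 24, D 19. C and A advance.
Runoff: C is ranked above A on 24 ballots, A above C on 40.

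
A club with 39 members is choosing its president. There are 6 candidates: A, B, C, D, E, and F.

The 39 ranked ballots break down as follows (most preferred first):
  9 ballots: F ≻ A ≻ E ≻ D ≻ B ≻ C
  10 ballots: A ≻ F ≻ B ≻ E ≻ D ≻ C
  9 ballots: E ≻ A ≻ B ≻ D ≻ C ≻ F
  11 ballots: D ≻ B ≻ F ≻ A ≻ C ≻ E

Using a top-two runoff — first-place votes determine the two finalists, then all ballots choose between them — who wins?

A

Round 1 first-place votes: A 10, B 0, C 0, D 11, E 9, F 9. D and A advance.
Runoff: D is ranked above A on 11 ballots, A above D on 28.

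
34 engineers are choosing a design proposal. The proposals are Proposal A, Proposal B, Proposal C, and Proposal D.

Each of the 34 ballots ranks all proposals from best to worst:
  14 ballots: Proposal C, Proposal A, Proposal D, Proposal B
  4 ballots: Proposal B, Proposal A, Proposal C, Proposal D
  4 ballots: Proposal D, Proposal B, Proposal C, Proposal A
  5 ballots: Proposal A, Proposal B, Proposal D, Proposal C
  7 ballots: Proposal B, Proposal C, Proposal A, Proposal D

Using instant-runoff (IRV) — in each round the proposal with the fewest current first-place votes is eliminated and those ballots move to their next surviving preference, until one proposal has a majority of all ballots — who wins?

Round 1: Proposal A 5, Proposal B 11, Proposal C 14, Proposal D 4. Proposal D eliminated.
Round 2: Proposal A 5, Proposal B 15, Proposal C 14. Proposal A eliminated.
Round 3: Proposal B 20, Proposal C 14. Proposal B has a majority (≥18).

Proposal B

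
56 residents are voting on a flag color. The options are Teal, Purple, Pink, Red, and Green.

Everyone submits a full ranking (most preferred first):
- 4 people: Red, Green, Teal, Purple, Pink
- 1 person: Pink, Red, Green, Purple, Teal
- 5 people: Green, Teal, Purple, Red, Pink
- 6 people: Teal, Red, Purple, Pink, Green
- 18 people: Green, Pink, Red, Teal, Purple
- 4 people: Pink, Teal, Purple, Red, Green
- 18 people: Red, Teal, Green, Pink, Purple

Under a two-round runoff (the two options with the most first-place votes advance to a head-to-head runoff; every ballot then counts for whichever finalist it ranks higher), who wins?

Round 1 first-place votes: Teal 6, Purple 0, Pink 5, Red 22, Green 23. Green and Red advance.
Runoff: Green is ranked above Red on 23 ballots, Red above Green on 33.

Red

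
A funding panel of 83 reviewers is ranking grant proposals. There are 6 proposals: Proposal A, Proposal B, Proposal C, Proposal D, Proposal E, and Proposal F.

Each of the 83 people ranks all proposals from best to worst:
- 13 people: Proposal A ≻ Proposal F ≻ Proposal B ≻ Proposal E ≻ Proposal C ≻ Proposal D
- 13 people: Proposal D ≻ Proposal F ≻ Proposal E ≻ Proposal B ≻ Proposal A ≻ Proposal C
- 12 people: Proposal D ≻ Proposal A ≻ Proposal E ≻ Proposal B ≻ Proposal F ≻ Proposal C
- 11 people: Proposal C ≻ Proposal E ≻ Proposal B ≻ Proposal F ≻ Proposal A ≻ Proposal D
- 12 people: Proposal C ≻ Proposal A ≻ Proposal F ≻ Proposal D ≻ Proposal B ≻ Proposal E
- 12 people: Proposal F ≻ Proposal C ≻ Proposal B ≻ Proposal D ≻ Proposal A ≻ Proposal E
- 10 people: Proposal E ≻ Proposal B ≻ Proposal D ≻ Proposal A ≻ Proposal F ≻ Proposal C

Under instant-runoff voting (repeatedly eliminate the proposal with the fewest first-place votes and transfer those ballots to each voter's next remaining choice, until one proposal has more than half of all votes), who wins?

Proposal C

Round 1: Proposal A 13, Proposal B 0, Proposal C 23, Proposal D 25, Proposal E 10, Proposal F 12. Proposal B eliminated.
Round 2: Proposal A 13, Proposal C 23, Proposal D 25, Proposal E 10, Proposal F 12. Proposal E eliminated.
Round 3: Proposal A 13, Proposal C 23, Proposal D 35, Proposal F 12. Proposal F eliminated.
Round 4: Proposal A 13, Proposal C 35, Proposal D 35. Proposal A eliminated.
Round 5: Proposal C 48, Proposal D 35. Proposal C has a majority (≥42).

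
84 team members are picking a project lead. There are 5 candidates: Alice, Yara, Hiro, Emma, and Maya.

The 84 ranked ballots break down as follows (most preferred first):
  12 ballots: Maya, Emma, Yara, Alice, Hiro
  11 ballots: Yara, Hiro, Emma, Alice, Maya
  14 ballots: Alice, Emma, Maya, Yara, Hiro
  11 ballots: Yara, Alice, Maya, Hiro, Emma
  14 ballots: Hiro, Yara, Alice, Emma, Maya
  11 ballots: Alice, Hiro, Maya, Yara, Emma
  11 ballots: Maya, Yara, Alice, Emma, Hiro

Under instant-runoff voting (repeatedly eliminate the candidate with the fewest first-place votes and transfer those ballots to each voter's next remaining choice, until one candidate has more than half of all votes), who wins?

Round 1: Alice 25, Yara 22, Hiro 14, Emma 0, Maya 23. Emma eliminated.
Round 2: Alice 25, Yara 22, Hiro 14, Maya 23. Hiro eliminated.
Round 3: Alice 25, Yara 36, Maya 23. Maya eliminated.
Round 4: Alice 25, Yara 59. Yara has a majority (≥43).

Yara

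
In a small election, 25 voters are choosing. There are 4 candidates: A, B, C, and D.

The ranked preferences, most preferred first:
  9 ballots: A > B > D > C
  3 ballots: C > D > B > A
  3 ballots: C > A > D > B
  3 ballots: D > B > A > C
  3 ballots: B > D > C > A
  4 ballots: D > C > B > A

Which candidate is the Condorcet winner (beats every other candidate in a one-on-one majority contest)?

D vs A: 13–12
D vs B: 13–12
D vs C: 19–6
D beats every other candidate.

D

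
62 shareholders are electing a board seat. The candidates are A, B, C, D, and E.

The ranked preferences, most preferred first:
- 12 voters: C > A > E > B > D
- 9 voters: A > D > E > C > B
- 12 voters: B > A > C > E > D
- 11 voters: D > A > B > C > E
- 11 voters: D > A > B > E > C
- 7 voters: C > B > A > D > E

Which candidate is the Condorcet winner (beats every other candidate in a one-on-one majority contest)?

A

A vs B: 43–19
A vs C: 43–19
A vs D: 40–22
A vs E: 62–0
A beats every other candidate.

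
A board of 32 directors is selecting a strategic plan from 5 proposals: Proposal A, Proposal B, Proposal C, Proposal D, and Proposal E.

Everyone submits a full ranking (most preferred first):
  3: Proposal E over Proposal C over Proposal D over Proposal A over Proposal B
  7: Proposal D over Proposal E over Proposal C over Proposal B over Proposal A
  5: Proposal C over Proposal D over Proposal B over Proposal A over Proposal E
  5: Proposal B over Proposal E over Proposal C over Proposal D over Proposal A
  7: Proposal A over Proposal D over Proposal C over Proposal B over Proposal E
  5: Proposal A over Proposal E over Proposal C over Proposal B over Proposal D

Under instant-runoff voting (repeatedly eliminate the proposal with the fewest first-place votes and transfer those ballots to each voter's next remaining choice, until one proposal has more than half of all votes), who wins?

Proposal C

Round 1: Proposal A 12, Proposal B 5, Proposal C 5, Proposal D 7, Proposal E 3. Proposal E eliminated.
Round 2: Proposal A 12, Proposal B 5, Proposal C 8, Proposal D 7. Proposal B eliminated.
Round 3: Proposal A 12, Proposal C 13, Proposal D 7. Proposal D eliminated.
Round 4: Proposal A 12, Proposal C 20. Proposal C has a majority (≥17).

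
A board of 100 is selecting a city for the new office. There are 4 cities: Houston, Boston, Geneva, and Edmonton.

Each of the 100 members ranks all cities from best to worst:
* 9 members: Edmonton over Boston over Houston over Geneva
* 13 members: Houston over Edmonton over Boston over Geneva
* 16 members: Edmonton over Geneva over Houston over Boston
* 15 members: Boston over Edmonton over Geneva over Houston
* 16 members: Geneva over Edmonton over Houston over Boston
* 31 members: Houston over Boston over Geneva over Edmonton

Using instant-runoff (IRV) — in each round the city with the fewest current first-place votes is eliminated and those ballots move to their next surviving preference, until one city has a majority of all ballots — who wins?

Round 1: Houston 44, Boston 15, Geneva 16, Edmonton 25. Boston eliminated.
Round 2: Houston 44, Geneva 16, Edmonton 40. Geneva eliminated.
Round 3: Houston 44, Edmonton 56. Edmonton has a majority (≥51).

Edmonton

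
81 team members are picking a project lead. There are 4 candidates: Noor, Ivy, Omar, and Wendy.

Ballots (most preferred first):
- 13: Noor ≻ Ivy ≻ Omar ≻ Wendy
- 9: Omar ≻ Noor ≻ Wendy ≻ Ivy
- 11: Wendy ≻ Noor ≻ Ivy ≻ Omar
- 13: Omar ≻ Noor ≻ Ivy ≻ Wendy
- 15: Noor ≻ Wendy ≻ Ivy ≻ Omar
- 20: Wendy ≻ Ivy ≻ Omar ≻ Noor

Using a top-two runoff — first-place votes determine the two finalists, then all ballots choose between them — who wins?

Noor

Round 1 first-place votes: Noor 28, Ivy 0, Omar 22, Wendy 31. Wendy and Noor advance.
Runoff: Wendy is ranked above Noor on 31 ballots, Noor above Wendy on 50.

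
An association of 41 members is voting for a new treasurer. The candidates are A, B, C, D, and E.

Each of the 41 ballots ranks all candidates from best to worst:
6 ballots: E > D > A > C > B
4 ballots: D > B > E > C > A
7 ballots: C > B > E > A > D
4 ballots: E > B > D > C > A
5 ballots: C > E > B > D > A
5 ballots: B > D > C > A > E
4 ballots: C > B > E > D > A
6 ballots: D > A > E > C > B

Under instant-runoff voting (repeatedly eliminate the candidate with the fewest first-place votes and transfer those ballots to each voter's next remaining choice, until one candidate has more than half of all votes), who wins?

D

Round 1: A 0, B 5, C 16, D 10, E 10. A eliminated.
Round 2: B 5, C 16, D 10, E 10. B eliminated.
Round 3: C 16, D 15, E 10. E eliminated.
Round 4: C 16, D 25. D has a majority (≥21).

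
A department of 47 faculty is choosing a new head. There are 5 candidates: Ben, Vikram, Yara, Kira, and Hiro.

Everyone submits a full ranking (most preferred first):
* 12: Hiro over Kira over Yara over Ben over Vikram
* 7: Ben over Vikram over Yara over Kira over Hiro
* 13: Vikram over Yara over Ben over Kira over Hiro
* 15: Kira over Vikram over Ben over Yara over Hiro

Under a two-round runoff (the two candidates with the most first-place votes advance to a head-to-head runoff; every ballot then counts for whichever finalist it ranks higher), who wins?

Kira

Round 1 first-place votes: Ben 7, Vikram 13, Yara 0, Kira 15, Hiro 12. Kira and Vikram advance.
Runoff: Kira is ranked above Vikram on 27 ballots, Vikram above Kira on 20.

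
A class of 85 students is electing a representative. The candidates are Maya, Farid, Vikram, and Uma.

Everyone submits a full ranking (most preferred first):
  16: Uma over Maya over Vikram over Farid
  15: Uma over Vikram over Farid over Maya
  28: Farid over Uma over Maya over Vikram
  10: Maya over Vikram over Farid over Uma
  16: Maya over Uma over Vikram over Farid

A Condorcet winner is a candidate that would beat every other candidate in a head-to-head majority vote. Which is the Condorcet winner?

Uma

Uma vs Maya: 59–26
Uma vs Farid: 47–38
Uma vs Vikram: 75–10
Uma beats every other candidate.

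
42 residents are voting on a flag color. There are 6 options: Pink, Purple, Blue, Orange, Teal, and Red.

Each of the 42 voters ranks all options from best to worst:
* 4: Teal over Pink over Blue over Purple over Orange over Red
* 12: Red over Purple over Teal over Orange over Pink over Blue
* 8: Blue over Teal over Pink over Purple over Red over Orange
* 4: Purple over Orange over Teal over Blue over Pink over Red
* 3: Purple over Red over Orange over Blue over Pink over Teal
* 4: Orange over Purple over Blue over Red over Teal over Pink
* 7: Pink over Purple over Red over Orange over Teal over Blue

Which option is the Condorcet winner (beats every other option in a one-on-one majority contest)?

Purple

Purple vs Pink: 23–19
Purple vs Blue: 30–12
Purple vs Orange: 38–4
Purple vs Teal: 30–12
Purple vs Red: 30–12
Purple beats every other option.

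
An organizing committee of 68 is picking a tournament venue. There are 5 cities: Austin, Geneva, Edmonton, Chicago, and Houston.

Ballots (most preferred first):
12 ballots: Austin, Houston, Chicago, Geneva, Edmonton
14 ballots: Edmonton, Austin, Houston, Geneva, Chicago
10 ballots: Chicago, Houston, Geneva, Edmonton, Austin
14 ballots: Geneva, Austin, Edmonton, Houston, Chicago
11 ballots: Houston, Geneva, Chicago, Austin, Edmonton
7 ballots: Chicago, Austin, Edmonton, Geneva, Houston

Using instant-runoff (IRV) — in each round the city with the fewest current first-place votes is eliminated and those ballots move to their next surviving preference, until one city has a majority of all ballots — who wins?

Geneva

Round 1: Austin 12, Geneva 14, Edmonton 14, Chicago 17, Houston 11. Houston eliminated.
Round 2: Austin 12, Geneva 25, Edmonton 14, Chicago 17. Austin eliminated.
Round 3: Geneva 25, Edmonton 14, Chicago 29. Edmonton eliminated.
Round 4: Geneva 39, Chicago 29. Geneva has a majority (≥35).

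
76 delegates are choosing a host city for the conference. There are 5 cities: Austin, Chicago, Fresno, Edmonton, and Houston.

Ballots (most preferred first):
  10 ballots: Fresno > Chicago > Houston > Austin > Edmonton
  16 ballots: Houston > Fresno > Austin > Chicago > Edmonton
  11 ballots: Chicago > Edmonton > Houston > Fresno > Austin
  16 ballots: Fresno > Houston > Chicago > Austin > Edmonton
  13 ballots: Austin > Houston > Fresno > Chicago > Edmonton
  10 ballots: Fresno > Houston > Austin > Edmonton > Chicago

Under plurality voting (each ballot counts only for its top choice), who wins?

First-place votes: Austin 13, Chicago 11, Fresno 36, Edmonton 0, Houston 16.

Fresno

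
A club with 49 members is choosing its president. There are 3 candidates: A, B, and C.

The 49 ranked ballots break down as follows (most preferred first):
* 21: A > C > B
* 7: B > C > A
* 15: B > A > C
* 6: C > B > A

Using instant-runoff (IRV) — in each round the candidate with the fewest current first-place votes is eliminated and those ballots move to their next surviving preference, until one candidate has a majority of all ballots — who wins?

B

Round 1: A 21, B 22, C 6. C eliminated.
Round 2: A 21, B 28. B has a majority (≥25).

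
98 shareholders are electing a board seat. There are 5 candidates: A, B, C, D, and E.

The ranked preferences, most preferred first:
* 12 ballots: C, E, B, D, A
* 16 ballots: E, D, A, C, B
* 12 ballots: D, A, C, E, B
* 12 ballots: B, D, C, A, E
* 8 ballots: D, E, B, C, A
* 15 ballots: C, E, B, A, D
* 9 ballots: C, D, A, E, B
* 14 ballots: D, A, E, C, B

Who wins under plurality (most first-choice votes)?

First-place votes: A 0, B 12, C 36, D 34, E 16.

C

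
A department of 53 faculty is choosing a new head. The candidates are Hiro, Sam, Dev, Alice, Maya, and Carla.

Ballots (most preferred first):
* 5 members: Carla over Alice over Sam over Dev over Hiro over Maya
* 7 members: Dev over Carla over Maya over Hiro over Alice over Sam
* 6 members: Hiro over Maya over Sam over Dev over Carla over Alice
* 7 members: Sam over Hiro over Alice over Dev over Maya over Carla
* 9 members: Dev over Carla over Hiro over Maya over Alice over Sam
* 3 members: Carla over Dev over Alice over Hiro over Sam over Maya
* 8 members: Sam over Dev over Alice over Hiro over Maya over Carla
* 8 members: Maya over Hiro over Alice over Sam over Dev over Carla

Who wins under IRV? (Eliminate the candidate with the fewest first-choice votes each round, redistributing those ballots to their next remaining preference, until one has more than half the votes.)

Round 1: Hiro 6, Sam 15, Dev 16, Alice 0, Maya 8, Carla 8. Alice eliminated.
Round 2: Hiro 6, Sam 15, Dev 16, Maya 8, Carla 8. Hiro eliminated.
Round 3: Sam 15, Dev 16, Maya 14, Carla 8. Carla eliminated.
Round 4: Sam 20, Dev 19, Maya 14. Maya eliminated.
Round 5: Sam 34, Dev 19. Sam has a majority (≥27).

Sam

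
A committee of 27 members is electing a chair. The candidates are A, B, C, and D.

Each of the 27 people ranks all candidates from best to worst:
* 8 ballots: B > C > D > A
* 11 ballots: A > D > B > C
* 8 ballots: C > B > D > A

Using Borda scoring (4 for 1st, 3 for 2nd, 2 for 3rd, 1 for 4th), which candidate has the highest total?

A: 8×1 + 11×4 + 8×1 = 60
B: 8×4 + 11×2 + 8×3 = 78
C: 8×3 + 11×1 + 8×4 = 67
D: 8×2 + 11×3 + 8×2 = 65

B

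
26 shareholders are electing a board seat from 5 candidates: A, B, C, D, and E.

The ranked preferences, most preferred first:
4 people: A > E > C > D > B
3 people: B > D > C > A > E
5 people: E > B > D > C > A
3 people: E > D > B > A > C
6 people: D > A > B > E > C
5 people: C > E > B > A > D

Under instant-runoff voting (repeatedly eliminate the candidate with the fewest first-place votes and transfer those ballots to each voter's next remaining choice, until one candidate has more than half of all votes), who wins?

E

Round 1: A 4, B 3, C 5, D 6, E 8. B eliminated.
Round 2: A 4, C 5, D 9, E 8. A eliminated.
Round 3: C 5, D 9, E 12. C eliminated.
Round 4: D 9, E 17. E has a majority (≥14).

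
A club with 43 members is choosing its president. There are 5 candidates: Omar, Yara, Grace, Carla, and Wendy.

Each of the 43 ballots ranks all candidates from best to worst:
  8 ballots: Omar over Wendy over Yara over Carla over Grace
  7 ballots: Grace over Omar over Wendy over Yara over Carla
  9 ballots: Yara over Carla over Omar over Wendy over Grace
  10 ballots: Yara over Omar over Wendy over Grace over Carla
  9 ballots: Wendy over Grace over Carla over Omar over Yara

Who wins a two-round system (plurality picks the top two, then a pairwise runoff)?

Round 1 first-place votes: Omar 8, Yara 19, Grace 7, Carla 0, Wendy 9. Yara and Wendy advance.
Runoff: Yara is ranked above Wendy on 19 ballots, Wendy above Yara on 24.

Wendy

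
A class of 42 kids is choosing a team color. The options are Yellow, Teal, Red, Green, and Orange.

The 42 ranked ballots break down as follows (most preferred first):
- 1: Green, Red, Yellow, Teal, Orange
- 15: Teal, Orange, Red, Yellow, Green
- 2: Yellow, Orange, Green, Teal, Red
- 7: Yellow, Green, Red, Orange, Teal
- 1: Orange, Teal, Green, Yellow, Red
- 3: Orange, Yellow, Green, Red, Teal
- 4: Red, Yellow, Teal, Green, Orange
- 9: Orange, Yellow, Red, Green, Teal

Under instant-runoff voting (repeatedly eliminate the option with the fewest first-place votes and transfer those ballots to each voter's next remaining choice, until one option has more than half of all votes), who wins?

Yellow

Round 1: Yellow 9, Teal 15, Red 4, Green 1, Orange 13. Green eliminated.
Round 2: Yellow 9, Teal 15, Red 5, Orange 13. Red eliminated.
Round 3: Yellow 14, Teal 15, Orange 13. Orange eliminated.
Round 4: Yellow 26, Teal 16. Yellow has a majority (≥22).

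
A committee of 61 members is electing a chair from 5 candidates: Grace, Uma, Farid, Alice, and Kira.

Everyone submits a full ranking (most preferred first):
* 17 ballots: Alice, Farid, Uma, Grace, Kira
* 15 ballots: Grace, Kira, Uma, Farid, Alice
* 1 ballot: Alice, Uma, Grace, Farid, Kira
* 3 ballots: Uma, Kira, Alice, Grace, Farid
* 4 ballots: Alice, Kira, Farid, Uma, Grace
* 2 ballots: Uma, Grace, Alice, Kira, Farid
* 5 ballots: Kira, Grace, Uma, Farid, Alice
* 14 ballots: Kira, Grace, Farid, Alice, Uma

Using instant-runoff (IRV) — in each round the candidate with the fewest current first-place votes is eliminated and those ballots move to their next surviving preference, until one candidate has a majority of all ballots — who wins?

Kira

Round 1: Grace 15, Uma 5, Farid 0, Alice 22, Kira 19. Farid eliminated.
Round 2: Grace 15, Uma 5, Alice 22, Kira 19. Uma eliminated.
Round 3: Grace 17, Alice 22, Kira 22. Grace eliminated.
Round 4: Alice 24, Kira 37. Kira has a majority (≥31).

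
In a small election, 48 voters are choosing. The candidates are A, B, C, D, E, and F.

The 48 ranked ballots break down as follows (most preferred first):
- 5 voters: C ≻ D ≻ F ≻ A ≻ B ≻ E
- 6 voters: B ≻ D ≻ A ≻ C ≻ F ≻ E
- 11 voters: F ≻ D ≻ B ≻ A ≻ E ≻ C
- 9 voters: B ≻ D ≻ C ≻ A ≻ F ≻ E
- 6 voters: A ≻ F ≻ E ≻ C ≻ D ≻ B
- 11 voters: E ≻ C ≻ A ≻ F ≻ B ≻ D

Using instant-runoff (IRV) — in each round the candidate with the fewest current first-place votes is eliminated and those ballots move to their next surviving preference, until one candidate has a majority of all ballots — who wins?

F

Round 1: A 6, B 15, C 5, D 0, E 11, F 11. D eliminated.
Round 2: A 6, B 15, C 5, E 11, F 11. C eliminated.
Round 3: A 6, B 15, E 11, F 16. A eliminated.
Round 4: B 15, E 11, F 22. E eliminated.
Round 5: B 15, F 33. F has a majority (≥25).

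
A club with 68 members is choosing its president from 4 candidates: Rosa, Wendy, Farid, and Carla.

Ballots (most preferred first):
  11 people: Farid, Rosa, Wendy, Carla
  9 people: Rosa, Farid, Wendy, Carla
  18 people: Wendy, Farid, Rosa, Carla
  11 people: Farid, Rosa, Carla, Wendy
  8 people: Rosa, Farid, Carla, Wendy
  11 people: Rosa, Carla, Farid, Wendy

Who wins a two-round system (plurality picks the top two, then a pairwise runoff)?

Round 1 first-place votes: Rosa 28, Wendy 18, Farid 22, Carla 0. Rosa and Farid advance.
Runoff: Rosa is ranked above Farid on 28 ballots, Farid above Rosa on 40.

Farid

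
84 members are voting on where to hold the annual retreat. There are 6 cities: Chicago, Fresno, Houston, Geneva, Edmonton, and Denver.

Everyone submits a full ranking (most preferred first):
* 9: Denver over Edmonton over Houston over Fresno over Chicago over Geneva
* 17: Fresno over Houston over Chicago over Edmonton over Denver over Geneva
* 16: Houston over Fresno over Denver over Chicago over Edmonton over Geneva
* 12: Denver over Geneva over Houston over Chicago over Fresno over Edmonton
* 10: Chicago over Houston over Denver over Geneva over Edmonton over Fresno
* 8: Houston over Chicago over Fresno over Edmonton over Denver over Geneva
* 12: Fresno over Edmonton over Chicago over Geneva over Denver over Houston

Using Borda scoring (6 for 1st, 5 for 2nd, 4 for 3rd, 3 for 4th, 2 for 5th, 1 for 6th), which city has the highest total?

Chicago: 9×2 + 17×4 + 16×3 + 12×3 + 10×6 + 8×5 + 12×4 = 318
Fresno: 9×3 + 17×6 + 16×5 + 12×2 + 10×1 + 8×4 + 12×6 = 347
Houston: 9×4 + 17×5 + 16×6 + 12×4 + 10×5 + 8×6 + 12×1 = 375
Geneva: 9×1 + 17×1 + 16×1 + 12×5 + 10×3 + 8×1 + 12×3 = 176
Edmonton: 9×5 + 17×3 + 16×2 + 12×1 + 10×2 + 8×3 + 12×5 = 244
Denver: 9×6 + 17×2 + 16×4 + 12×6 + 10×4 + 8×2 + 12×2 = 304

Houston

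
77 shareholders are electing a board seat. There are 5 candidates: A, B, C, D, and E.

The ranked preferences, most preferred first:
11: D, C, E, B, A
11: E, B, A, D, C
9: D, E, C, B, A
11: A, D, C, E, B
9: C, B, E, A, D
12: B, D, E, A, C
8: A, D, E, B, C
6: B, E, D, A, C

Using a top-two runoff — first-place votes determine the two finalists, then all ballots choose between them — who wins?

A

Round 1 first-place votes: A 19, B 18, C 9, D 20, E 11. D and A advance.
Runoff: D is ranked above A on 38 ballots, A above D on 39.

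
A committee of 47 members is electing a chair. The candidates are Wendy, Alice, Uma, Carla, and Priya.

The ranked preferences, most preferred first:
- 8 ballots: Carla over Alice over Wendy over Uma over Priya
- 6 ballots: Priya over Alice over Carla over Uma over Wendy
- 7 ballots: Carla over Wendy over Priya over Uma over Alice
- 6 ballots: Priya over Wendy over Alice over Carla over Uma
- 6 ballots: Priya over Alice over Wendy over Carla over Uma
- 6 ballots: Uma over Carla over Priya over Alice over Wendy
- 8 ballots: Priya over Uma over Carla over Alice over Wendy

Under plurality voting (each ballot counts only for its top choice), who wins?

First-place votes: Wendy 0, Alice 0, Uma 6, Carla 15, Priya 26.

Priya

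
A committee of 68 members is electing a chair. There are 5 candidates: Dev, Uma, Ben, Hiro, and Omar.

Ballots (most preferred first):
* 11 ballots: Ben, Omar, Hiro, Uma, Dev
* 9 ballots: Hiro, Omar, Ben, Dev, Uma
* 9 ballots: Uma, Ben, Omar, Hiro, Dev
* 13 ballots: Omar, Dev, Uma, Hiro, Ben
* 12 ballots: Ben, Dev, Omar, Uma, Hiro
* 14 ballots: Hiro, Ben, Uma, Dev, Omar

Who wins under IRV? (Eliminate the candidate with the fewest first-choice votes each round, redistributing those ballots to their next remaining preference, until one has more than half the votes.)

Hiro

Round 1: Dev 0, Uma 9, Ben 23, Hiro 23, Omar 13. Dev eliminated.
Round 2: Uma 9, Ben 23, Hiro 23, Omar 13. Uma eliminated.
Round 3: Ben 32, Hiro 23, Omar 13. Omar eliminated.
Round 4: Ben 32, Hiro 36. Hiro has a majority (≥35).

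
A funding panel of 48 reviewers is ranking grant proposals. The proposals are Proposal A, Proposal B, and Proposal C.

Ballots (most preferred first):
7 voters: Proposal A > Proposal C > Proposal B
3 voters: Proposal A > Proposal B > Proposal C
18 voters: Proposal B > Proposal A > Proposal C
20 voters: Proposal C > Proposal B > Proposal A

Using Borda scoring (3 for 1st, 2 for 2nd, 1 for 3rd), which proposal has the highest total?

Proposal B

Proposal A: 7×3 + 3×3 + 18×2 + 20×1 = 86
Proposal B: 7×1 + 3×2 + 18×3 + 20×2 = 107
Proposal C: 7×2 + 3×1 + 18×1 + 20×3 = 95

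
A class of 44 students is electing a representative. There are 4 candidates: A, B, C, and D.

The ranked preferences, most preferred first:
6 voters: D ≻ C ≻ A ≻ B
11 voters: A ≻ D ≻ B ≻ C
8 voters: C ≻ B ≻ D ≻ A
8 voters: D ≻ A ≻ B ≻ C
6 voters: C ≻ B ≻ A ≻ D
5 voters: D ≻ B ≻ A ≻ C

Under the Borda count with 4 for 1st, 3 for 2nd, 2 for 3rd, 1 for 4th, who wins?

D

A: 6×2 + 11×4 + 8×1 + 8×3 + 6×2 + 5×2 = 110
B: 6×1 + 11×2 + 8×3 + 8×2 + 6×3 + 5×3 = 101
C: 6×3 + 11×1 + 8×4 + 8×1 + 6×4 + 5×1 = 98
D: 6×4 + 11×3 + 8×2 + 8×4 + 6×1 + 5×4 = 131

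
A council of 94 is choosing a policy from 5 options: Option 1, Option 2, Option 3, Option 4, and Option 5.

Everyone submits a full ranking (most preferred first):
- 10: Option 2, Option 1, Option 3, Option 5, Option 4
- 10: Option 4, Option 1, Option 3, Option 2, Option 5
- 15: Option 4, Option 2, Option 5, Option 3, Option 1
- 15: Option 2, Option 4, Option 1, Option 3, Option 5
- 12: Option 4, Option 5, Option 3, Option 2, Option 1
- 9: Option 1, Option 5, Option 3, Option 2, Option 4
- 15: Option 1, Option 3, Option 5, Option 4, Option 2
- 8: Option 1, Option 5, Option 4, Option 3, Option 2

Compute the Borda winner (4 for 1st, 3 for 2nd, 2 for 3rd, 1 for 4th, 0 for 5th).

Option 1: 10×3 + 10×3 + 15×0 + 15×2 + 12×0 + 9×4 + 15×4 + 8×4 = 218
Option 2: 10×4 + 10×1 + 15×3 + 15×4 + 12×1 + 9×1 + 15×0 + 8×0 = 176
Option 3: 10×2 + 10×2 + 15×1 + 15×1 + 12×2 + 9×2 + 15×3 + 8×1 = 165
Option 4: 10×0 + 10×4 + 15×4 + 15×3 + 12×4 + 9×0 + 15×1 + 8×2 = 224
Option 5: 10×1 + 10×0 + 15×2 + 15×0 + 12×3 + 9×3 + 15×2 + 8×3 = 157

Option 4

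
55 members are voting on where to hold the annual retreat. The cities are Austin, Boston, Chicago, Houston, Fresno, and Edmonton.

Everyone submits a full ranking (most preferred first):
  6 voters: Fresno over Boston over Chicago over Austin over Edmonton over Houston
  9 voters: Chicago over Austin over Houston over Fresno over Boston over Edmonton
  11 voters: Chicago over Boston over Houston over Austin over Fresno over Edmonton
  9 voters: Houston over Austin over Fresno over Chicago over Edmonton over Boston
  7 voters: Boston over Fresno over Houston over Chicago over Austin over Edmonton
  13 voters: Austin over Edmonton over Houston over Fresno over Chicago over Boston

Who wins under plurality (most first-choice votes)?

Chicago

First-place votes: Austin 13, Boston 7, Chicago 20, Houston 9, Fresno 6, Edmonton 0.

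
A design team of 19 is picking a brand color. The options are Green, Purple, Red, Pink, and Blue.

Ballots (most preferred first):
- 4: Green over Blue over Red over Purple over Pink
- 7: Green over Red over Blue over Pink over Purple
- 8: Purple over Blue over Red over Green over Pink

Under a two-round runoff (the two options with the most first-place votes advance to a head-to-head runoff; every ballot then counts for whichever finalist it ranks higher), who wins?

Green

Round 1 first-place votes: Green 11, Purple 8, Red 0, Pink 0, Blue 0. Green and Purple advance.
Runoff: Green is ranked above Purple on 11 ballots, Purple above Green on 8.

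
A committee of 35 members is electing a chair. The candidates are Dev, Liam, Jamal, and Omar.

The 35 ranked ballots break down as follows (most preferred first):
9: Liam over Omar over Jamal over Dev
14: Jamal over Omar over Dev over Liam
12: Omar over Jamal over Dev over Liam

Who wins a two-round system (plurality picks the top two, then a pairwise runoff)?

Round 1 first-place votes: Dev 0, Liam 9, Jamal 14, Omar 12. Jamal and Omar advance.
Runoff: Jamal is ranked above Omar on 14 ballots, Omar above Jamal on 21.

Omar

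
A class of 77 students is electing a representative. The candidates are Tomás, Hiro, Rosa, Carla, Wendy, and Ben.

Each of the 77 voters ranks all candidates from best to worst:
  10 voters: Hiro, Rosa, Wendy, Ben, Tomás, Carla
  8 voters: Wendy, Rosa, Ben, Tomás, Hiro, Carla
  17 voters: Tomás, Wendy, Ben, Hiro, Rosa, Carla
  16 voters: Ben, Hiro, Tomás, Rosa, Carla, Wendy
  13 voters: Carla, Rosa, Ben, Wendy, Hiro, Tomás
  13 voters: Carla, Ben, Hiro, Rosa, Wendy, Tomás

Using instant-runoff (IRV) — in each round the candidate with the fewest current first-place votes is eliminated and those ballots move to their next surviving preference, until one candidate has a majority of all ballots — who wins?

Round 1: Tomás 17, Hiro 10, Rosa 0, Carla 26, Wendy 8, Ben 16. Rosa eliminated.
Round 2: Tomás 17, Hiro 10, Carla 26, Wendy 8, Ben 16. Wendy eliminated.
Round 3: Tomás 17, Hiro 10, Carla 26, Ben 24. Hiro eliminated.
Round 4: Tomás 17, Carla 26, Ben 34. Tomás eliminated.
Round 5: Carla 26, Ben 51. Ben has a majority (≥39).

Ben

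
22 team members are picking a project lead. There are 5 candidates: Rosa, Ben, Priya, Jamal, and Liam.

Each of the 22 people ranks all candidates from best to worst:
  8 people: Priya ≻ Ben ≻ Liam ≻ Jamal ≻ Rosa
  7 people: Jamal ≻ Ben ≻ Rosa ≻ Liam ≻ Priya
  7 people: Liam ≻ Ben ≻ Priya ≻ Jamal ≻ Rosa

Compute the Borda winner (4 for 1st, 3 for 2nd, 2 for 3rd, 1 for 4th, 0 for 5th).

Rosa: 8×0 + 7×2 + 7×0 = 14
Ben: 8×3 + 7×3 + 7×3 = 66
Priya: 8×4 + 7×0 + 7×2 = 46
Jamal: 8×1 + 7×4 + 7×1 = 43
Liam: 8×2 + 7×1 + 7×4 = 51

Ben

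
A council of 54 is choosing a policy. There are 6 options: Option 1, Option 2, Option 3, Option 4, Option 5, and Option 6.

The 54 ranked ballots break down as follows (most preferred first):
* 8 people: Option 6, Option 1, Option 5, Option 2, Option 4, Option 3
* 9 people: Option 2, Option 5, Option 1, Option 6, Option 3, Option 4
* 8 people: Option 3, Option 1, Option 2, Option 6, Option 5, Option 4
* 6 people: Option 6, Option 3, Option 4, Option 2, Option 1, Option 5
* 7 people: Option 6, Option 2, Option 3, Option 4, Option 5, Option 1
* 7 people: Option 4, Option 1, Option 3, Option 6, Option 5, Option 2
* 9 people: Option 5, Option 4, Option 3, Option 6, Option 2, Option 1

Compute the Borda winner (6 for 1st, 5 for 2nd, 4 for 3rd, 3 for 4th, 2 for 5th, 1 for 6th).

Option 6

Option 1: 8×5 + 9×4 + 8×5 + 6×2 + 7×1 + 7×5 + 9×1 = 179
Option 2: 8×3 + 9×6 + 8×4 + 6×3 + 7×5 + 7×1 + 9×2 = 188
Option 3: 8×1 + 9×2 + 8×6 + 6×5 + 7×4 + 7×4 + 9×4 = 196
Option 4: 8×2 + 9×1 + 8×1 + 6×4 + 7×3 + 7×6 + 9×5 = 165
Option 5: 8×4 + 9×5 + 8×2 + 6×1 + 7×2 + 7×2 + 9×6 = 181
Option 6: 8×6 + 9×3 + 8×3 + 6×6 + 7×6 + 7×3 + 9×3 = 225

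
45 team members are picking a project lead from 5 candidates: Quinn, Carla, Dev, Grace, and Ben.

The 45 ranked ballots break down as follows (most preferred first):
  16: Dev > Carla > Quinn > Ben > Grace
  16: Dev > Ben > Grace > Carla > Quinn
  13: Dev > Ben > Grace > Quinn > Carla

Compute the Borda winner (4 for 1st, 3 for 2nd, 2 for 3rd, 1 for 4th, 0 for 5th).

Quinn: 16×2 + 16×0 + 13×1 = 45
Carla: 16×3 + 16×1 + 13×0 = 64
Dev: 16×4 + 16×4 + 13×4 = 180
Grace: 16×0 + 16×2 + 13×2 = 58
Ben: 16×1 + 16×3 + 13×3 = 103

Dev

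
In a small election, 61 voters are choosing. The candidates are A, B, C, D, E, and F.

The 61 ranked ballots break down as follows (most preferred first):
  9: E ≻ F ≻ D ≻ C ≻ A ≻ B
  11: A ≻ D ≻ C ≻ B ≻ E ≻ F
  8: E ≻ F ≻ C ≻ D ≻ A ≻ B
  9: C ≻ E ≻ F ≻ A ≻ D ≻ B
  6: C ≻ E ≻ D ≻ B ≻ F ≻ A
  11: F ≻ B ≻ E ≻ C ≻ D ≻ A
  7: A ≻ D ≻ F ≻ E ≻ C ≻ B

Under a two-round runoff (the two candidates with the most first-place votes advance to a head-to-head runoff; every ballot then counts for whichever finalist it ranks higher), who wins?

E

Round 1 first-place votes: A 18, B 0, C 15, D 0, E 17, F 11. A and E advance.
Runoff: A is ranked above E on 18 ballots, E above A on 43.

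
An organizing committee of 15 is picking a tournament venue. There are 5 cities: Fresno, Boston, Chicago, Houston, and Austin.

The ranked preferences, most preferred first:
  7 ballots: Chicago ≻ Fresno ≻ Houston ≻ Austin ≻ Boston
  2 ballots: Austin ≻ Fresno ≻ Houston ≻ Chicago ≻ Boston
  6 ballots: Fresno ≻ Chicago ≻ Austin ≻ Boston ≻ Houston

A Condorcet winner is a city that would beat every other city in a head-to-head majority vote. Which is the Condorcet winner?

Fresno vs Boston: 15–0
Fresno vs Chicago: 8–7
Fresno vs Houston: 15–0
Fresno vs Austin: 13–2
Fresno beats every other city.

Fresno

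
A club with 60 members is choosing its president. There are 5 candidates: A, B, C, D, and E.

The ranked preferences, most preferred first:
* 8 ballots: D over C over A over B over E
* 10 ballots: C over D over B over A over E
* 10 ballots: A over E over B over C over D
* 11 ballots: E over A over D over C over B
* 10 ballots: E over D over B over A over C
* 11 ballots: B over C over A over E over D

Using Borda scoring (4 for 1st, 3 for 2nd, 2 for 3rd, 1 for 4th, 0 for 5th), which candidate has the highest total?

A

A: 8×2 + 10×1 + 10×4 + 11×3 + 10×1 + 11×2 = 131
B: 8×1 + 10×2 + 10×2 + 11×0 + 10×2 + 11×4 = 112
C: 8×3 + 10×4 + 10×1 + 11×1 + 10×0 + 11×3 = 118
D: 8×4 + 10×3 + 10×0 + 11×2 + 10×3 + 11×0 = 114
E: 8×0 + 10×0 + 10×3 + 11×4 + 10×4 + 11×1 = 125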